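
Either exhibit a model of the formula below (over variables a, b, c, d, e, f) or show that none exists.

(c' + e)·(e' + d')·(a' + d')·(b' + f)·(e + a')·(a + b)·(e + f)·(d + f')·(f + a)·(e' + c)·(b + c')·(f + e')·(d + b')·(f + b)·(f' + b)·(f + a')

Branch on c: set c = 0.
(e') alone gives e = 0.
(a') alone gives a = 0.
(b) alone gives b = 1.
(f) alone gives f = 1.
(d) alone gives d = 1.
All clauses are satisfied.

a ↦ 0; b ↦ 1; c ↦ 0; d ↦ 1; e ↦ 0; f ↦ 1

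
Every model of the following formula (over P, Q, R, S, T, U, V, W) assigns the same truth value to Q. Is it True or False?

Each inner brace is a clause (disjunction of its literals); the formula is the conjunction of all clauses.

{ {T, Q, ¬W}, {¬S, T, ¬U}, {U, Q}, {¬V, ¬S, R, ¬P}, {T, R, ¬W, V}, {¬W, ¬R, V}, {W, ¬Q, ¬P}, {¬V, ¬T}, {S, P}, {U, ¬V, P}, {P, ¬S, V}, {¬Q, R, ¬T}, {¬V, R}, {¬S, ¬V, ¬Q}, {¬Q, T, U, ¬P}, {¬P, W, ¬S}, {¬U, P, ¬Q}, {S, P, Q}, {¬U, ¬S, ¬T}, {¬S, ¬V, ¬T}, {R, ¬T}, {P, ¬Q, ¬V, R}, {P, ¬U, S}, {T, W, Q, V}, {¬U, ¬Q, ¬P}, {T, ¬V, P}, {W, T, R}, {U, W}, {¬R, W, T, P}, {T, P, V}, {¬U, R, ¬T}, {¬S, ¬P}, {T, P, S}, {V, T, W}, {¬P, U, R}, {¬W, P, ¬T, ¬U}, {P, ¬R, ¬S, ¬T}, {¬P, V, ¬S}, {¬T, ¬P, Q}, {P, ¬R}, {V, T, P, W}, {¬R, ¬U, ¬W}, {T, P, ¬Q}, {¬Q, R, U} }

Suppose Q = True.
Suppose W = True.
Suppose R = False.
(¬T) alone gives T = False.
(V) alone gives V = True.
Now (¬V) is unsatisfied and unit — conflict.
So R must be the other value — set R = True.
(V) alone gives V = True.
(¬T) alone gives T = False.
(¬S) alone gives S = False.
(P) alone gives P = True.
(U) alone gives U = True.
Now (¬U) is unsatisfied and unit — conflict.
Both values of R lead to a conflict.
So W must be the other value — set W = False.
(¬P) alone gives P = False.
(S) alone gives S = True.
(V) alone gives V = True.
Now (¬V) is unsatisfied and unit — conflict.
Both values of W lead to a conflict.
So every satisfying assignment has Q = False.

False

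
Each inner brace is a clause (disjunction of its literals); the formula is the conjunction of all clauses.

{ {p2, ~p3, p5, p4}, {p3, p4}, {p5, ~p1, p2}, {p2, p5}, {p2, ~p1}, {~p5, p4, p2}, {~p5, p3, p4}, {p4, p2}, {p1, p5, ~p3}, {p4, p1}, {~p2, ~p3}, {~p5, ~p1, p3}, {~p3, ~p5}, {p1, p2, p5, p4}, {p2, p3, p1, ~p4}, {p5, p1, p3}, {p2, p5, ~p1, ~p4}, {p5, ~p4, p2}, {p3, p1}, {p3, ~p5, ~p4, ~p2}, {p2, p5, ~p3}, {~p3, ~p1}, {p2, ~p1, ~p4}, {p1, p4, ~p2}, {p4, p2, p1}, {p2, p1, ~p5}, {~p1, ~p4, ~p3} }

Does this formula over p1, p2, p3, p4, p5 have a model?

Satisfiable

Case p3 = 0:
The clause (p4) is unit, so p4 = 1.
The clause (p1) is unit, so p1 = 1.
The clause (p2) is unit, so p2 = 1.
The clause (~p5) is unit, so p5 = 0.
All clauses are satisfied.
A satisfying assignment: p1=1, p2=1, p3=0, p4=1, p5=0.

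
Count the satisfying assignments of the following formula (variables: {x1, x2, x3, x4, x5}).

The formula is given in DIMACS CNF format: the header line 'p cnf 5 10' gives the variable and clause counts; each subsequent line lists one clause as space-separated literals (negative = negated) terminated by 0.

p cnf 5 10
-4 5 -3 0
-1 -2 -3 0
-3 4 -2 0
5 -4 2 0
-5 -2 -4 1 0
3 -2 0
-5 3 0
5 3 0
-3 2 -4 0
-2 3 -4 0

4

There are 2^5 = 32 truth assignments over (x1, x2, x3, x4, x5).
Split on x5. With x5 = True, the clauses containing x5 are satisfied and ¬x5 drops from the rest; 2 of the 2^4 = 16 assignments to the other variables satisfy what remains.
With x5 = False, by the same count on the reduced clause set, 2 assignments work.
Total: 2 + 2 = 4.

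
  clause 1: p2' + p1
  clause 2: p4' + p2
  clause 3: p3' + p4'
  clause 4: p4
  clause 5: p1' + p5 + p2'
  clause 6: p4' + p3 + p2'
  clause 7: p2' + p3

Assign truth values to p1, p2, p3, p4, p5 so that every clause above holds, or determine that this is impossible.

UNSATISFIABLE

(p4) alone gives p4 = 1.
(p2) alone gives p2 = 1.
(p1) alone gives p1 = 1.
(p3') alone gives p3 = 0.
That conflicts with the unit clause (p3).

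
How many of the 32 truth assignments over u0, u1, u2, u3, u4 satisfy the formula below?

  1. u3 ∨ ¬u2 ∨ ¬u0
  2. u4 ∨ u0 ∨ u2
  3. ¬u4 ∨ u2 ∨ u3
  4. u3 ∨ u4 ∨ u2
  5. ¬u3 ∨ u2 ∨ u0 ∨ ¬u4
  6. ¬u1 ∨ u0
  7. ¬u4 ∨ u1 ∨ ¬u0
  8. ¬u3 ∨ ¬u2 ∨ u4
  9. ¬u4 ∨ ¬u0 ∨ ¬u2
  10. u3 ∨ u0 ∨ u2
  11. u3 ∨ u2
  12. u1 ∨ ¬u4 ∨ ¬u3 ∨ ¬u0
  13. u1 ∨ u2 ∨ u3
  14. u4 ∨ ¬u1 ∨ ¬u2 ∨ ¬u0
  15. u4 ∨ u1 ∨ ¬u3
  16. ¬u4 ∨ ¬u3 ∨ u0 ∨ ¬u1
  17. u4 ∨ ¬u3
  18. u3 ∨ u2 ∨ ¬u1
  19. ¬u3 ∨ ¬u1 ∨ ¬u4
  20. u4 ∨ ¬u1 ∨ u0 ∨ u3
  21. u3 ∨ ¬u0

There are 2^5 = 32 truth assignments over (u0, u1, u2, u3, u4).
Split on u2. With u2 = True, the clauses containing u2 are satisfied and ¬u2 drops from the rest; 3 of the 2^4 = 16 assignments to the other variables satisfy what remains.
With u2 = False, by the same count on the reduced clause set, 0 assignments work.
(One model: u0=F, u1=F, u2=T, u3=F, u4=F.)
Total: 3 + 0 = 3.

3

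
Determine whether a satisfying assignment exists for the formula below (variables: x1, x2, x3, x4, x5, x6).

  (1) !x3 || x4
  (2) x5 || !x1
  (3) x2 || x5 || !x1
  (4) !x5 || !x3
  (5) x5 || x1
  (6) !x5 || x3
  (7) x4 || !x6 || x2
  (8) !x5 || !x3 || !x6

No

Case x3 = false:
From the singleton clause (!x5), x5 = false.
From the singleton clause (!x1), x1 = false.
But (x1) is also a unit clause — contradiction.
So x3 must be the other value — set x3 = true.
From the singleton clause (x4), x4 = true.
From the singleton clause (!x5), x5 = false.
From the singleton clause (!x1), x1 = false.
But (x1) is also a unit clause — contradiction.
Both values of x3 lead to a conflict.
No assignment satisfies every clause.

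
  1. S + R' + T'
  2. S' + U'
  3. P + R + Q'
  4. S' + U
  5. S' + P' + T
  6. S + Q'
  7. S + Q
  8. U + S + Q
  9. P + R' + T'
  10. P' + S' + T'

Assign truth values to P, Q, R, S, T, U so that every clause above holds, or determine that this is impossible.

UNSATISFIABLE

Suppose S = 0.
(Q') alone gives Q = 0.
Now (Q) is unsatisfied and unit — conflict.
That branch fails; take S = 1 instead.
(U') alone gives U = 0.
Now (U) is unsatisfied and unit — conflict.
Either choice for S ends in contradiction.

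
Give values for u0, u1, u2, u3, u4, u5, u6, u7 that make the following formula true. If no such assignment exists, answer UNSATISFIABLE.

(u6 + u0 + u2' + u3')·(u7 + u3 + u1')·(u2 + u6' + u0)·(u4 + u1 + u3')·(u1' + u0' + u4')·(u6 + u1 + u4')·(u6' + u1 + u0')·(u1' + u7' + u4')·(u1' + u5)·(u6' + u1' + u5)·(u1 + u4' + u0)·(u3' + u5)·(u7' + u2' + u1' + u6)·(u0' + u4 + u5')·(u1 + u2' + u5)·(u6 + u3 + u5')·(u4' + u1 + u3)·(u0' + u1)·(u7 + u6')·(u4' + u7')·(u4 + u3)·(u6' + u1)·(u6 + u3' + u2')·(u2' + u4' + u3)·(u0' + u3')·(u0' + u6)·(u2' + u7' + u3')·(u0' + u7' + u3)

Try u1 = 1.
From the singleton clause (u5), u5 = 1.
Try u7 = 1.
From the singleton clause (u4'), u4 = 0.
From the singleton clause (u0'), u0 = 0.
From the singleton clause (u3), u3 = 1.
From the singleton clause (u2'), u2 = 0.
From the singleton clause (u6'), u6 = 0.
Every clause now holds.

u0 ↦ 0,  u1 ↦ 1,  u2 ↦ 0,  u3 ↦ 1,  u4 ↦ 0,  u5 ↦ 1,  u6 ↦ 0,  u7 ↦ 1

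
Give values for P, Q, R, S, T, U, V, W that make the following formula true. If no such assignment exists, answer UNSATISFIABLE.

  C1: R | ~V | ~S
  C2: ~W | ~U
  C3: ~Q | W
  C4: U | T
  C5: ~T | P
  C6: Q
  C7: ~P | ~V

Unit clause (Q) forces Q = 1.
Unit clause (W) forces W = 1.
Unit clause (~U) forces U = 0.
Unit clause (T) forces T = 1.
Unit clause (P) forces P = 1.
Unit clause (~V) forces V = 0.
Every clause is now satisfied; R, S are unconstrained.

P=1; Q=1; R=1; S=0; T=1; U=0; V=0; W=1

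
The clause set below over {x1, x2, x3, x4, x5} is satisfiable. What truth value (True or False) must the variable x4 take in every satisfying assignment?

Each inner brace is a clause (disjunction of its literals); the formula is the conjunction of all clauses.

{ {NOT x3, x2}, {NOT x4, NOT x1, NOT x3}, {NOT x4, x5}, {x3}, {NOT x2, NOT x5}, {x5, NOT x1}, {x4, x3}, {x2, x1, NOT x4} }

Suppose x4 = true.
The clause (x5) is unit, so x5 = true.
The clause (x3) is unit, so x3 = true.
The clause (x2) is unit, so x2 = true.
That conflicts with the unit clause (NOT x2).
So every satisfying assignment has x4 = False.

False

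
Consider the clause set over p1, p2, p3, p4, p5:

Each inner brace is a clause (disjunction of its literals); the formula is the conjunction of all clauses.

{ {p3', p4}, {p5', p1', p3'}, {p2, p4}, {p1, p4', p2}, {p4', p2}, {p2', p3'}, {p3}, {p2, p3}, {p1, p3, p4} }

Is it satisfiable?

No

Unit clause (p3) forces p3 = 1.
Unit clause (p4) forces p4 = 1.
Unit clause (p2) forces p2 = 1.
That conflicts with the unit clause (p2').
No assignment satisfies every clause.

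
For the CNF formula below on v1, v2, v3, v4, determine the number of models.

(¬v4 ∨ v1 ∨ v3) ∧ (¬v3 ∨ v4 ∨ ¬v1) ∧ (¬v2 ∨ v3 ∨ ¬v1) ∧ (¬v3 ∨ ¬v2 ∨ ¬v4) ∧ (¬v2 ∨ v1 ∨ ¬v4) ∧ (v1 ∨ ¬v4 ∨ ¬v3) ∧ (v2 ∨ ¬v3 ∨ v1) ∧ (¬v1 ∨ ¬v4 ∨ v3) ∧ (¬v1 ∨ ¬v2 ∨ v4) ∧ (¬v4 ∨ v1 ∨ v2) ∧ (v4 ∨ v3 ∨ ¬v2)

There are 2^4 = 16 truth assignments over (v1, v2, v3, v4).
Check each against the 11 clauses (columns in the order v1, v2, v3, v4):
  F F F F  ✓ satisfies all
  F F F T  ✗ fails (¬v4 ∨ v1 ∨ v3)
  F F T F  ✗ fails (v2 ∨ ¬v3 ∨ v1)
  F F T T  ✗ fails (v1 ∨ ¬v4 ∨ ¬v3)
  F T F F  ✗ fails (v4 ∨ v3 ∨ ¬v2)
  F T F T  ✗ fails (¬v4 ∨ v1 ∨ v3)
  F T T F  ✓ satisfies all
  F T T T  ✗ fails (¬v3 ∨ ¬v2 ∨ ¬v4)
  T F F F  ✓ satisfies all
  T F F T  ✗ fails (¬v1 ∨ ¬v4 ∨ v3)
  T F T F  ✗ fails (¬v3 ∨ v4 ∨ ¬v1)
  T F T T  ✓ satisfies all
  T T F F  ✗ fails (¬v2 ∨ v3 ∨ ¬v1)
  T T F T  ✗ fails (¬v2 ∨ v3 ∨ ¬v1)
  T T T F  ✗ fails (¬v3 ∨ v4 ∨ ¬v1)
  T T T T  ✗ fails (¬v3 ∨ ¬v2 ∨ ¬v4)
4 of the 16 rows are models.

4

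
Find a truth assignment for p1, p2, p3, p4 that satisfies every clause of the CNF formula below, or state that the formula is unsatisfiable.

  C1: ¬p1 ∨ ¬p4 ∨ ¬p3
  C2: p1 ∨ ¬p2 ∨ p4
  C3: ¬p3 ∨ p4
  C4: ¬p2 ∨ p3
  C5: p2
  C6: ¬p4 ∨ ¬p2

The clause (p2) is unit, so p2 = True.
The clause (p3) is unit, so p3 = True.
The clause (p4) is unit, so p4 = True.
Now (¬p4) is unsatisfied and unit — conflict.

UNSATISFIABLE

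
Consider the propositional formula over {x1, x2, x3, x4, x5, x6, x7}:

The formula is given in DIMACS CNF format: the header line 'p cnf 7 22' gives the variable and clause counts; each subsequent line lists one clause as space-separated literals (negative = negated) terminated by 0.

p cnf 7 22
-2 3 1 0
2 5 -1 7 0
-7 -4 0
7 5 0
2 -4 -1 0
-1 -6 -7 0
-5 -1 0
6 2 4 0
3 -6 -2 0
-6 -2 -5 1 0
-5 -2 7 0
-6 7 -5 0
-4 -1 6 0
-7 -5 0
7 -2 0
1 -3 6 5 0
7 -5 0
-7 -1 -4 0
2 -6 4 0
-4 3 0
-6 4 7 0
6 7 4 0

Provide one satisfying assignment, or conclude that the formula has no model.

Case x7 = True:
The clause (¬x4) is unit, so x4 = False.
The clause (¬x5) is unit, so x5 = False.
Case x1 = True:
The clause (¬x6) is unit, so x6 = False.
The clause (x2) is unit, so x2 = True.
Every clause is now satisfied; x3 is unconstrained.

x1 ↦ True, x2 ↦ True, x3 ↦ True, x4 ↦ False, x5 ↦ False, x6 ↦ False, x7 ↦ True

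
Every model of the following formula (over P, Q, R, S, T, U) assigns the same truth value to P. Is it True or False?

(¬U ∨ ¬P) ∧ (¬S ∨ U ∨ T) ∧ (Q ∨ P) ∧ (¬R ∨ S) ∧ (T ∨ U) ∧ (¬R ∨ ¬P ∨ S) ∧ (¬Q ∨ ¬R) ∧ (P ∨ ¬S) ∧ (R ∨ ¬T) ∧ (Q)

Suppose P = True.
Unit clause (¬U) forces U = False.
Unit clause (T) forces T = True.
Unit clause (R) forces R = True.
Unit clause (S) forces S = True.
Unit clause (¬Q) forces Q = False.
But (Q) is also a unit clause — contradiction.
So every satisfying assignment has P = False.

False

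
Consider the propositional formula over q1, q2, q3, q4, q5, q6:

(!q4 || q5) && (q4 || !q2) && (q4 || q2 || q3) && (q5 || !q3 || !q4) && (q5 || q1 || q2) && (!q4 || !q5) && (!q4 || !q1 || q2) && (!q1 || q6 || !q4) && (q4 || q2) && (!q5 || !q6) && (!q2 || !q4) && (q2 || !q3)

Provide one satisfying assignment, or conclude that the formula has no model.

Case q4 = false:
Unit clause (!q2) forces q2 = false.
But (q2) is also a unit clause — contradiction.
Undo q4 and try q4 = true.
Unit clause (q5) forces q5 = true.
But (!q5) is also a unit clause — contradiction.
Either choice for q4 ends in contradiction.

UNSATISFIABLE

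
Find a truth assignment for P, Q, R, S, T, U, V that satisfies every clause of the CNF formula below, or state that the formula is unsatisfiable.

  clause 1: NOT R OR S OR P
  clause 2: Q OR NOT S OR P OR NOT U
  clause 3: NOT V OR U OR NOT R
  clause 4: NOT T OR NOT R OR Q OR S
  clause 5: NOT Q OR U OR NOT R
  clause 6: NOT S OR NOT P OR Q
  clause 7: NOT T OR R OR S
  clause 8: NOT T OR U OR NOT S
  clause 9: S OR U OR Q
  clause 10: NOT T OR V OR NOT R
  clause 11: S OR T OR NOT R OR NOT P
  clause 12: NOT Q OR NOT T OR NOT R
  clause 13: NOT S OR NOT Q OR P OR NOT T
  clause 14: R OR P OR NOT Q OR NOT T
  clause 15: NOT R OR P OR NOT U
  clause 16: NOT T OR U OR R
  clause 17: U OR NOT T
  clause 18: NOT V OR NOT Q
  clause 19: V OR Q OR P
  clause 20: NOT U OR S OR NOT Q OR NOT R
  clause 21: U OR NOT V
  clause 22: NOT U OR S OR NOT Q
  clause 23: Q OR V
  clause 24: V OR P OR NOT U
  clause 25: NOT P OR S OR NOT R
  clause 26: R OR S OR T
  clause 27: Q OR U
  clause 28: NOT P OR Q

P: true, Q: true, R: false, S: true, T: true, U: true, V: false

Case U = true:
Case R = false:
Case T = true:
(S) alone gives S = true.
Case Q = true:
(P) alone gives P = true.
(NOT V) alone gives V = false.
This assignment satisfies each clause.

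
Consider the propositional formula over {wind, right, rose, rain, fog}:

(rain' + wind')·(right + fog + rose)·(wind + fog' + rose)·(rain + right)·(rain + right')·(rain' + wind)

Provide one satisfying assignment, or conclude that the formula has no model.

UNSATISFIABLE

Try rain = 0.
From the singleton clause (right), right = 1.
Now (right') is unsatisfied and unit — conflict.
Backtrack on rain: now try rain = 1.
From the singleton clause (wind'), wind = 0.
Now (wind) is unsatisfied and unit — conflict.
Either choice for rain ends in contradiction.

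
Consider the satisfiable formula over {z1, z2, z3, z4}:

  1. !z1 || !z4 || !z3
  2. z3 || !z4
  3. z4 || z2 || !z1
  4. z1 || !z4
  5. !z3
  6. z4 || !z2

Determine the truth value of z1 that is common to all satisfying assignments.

False

Suppose z1 = true.
(!z3) alone gives z3 = false.
(!z4) alone gives z4 = false.
(z2) alone gives z2 = true.
But (!z2) is also a unit clause — contradiction.
So every satisfying assignment has z1 = False.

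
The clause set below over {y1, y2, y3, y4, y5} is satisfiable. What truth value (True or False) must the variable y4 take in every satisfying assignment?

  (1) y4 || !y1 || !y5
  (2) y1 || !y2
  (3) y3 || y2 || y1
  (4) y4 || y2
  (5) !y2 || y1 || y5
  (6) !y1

True

Suppose y4 = false.
The clause (y2) is unit, so y2 = true.
The clause (y1) is unit, so y1 = true.
Now (!y1) is unsatisfied and unit — conflict.
So every satisfying assignment has y4 = True.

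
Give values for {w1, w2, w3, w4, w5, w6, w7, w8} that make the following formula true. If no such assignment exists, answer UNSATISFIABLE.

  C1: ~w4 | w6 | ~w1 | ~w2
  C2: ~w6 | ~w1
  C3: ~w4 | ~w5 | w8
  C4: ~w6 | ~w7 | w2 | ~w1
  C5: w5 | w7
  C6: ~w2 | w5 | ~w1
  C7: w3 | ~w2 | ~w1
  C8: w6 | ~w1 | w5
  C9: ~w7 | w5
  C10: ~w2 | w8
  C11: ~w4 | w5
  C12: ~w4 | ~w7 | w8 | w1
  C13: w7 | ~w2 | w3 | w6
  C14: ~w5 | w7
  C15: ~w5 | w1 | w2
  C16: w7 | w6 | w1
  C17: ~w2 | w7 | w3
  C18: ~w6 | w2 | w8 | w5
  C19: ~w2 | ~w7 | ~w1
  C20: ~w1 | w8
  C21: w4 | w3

Case w6 = 0:
Case w5 = 1:
From the singleton clause (w7), w7 = 1.
Case w4 = 1:
From the singleton clause (w8), w8 = 1.
Case w1 = 0:
From the singleton clause (w2), w2 = 1.
All clauses hold; w3 can take either value.

w1 ↦ 0; w2 ↦ 1; w3 ↦ 0; w4 ↦ 1; w5 ↦ 1; w6 ↦ 0; w7 ↦ 1; w8 ↦ 1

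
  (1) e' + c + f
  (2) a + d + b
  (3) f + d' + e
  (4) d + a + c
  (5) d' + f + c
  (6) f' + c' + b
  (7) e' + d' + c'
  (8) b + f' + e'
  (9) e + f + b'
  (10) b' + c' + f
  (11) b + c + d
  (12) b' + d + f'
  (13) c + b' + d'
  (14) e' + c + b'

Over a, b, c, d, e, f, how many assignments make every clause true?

6

There are 2^6 = 64 truth assignments over (a, b, c, d, e, f).
Split on d. With d = 1, the clauses containing d are satisfied and d' drops from the rest; 4 of the 2^5 = 32 assignments to the other variables satisfy what remains.
With d = 0, by the same count on the reduced clause set, 2 assignments work.
Total: 4 + 2 = 6.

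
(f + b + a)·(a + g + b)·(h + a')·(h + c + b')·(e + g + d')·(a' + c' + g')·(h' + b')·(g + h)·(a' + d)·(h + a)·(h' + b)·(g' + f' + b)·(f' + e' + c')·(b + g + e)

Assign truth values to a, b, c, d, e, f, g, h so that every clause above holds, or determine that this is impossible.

UNSATISFIABLE

Suppose h = 1.
(b') alone gives b = 0.
Now (b) is unsatisfied and unit — conflict.
So h must be the other value — set h = 0.
(a') alone gives a = 0.
Now (a) is unsatisfied and unit — conflict.
Both values of h lead to a conflict.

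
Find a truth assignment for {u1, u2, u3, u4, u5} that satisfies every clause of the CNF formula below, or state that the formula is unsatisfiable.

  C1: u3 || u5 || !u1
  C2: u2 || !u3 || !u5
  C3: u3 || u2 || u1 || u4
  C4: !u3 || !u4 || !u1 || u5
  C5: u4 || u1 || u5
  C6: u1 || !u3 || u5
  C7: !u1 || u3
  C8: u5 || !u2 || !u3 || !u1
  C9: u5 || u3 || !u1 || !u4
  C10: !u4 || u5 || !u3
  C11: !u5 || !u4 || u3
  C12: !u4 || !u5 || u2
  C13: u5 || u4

Suppose u1 = false.
Suppose u4 = true.
Suppose u3 = true.
From the singleton clause (u5), u5 = true.
From the singleton clause (u2), u2 = true.
This assignment satisfies each clause.

u1=false, u2=true, u3=true, u4=true, u5=true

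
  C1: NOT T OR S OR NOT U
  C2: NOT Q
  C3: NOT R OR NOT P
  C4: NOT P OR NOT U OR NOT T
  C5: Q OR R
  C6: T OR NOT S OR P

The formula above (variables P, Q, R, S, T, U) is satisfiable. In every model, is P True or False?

Suppose P = true.
The clause (NOT Q) is unit, so Q = false.
The clause (NOT R) is unit, so R = false.
That conflicts with the unit clause (R).
So every satisfying assignment has P = False.

False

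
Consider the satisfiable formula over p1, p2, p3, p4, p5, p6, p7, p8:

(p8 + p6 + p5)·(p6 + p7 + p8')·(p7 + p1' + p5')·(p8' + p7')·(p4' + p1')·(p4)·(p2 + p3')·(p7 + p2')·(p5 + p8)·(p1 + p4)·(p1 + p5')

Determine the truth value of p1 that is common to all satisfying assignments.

False

Suppose p1 = 1.
From the singleton clause (p4'), p4 = 0.
That conflicts with the unit clause (p4).
So every satisfying assignment has p1 = False.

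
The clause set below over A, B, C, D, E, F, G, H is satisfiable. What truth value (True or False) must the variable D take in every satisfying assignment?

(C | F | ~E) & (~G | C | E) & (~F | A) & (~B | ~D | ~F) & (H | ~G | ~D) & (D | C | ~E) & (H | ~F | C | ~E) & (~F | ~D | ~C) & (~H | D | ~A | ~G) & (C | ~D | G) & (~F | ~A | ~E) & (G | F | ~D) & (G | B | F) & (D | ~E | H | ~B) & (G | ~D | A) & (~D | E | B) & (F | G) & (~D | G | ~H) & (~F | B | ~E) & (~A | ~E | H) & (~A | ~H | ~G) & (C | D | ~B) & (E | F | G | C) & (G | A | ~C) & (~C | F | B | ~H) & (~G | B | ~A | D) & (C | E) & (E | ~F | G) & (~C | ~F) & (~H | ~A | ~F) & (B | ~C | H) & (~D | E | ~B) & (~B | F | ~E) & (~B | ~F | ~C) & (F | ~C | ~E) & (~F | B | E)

False

Suppose D = 1.
Suppose F = 0.
Unit clause (G) forces G = 1.
Unit clause (H) forces H = 1.
Unit clause (~A) forces A = 0.
Suppose C = 1.
Unit clause (B) forces B = 1.
Unit clause (E) forces E = 1.
That conflicts with the unit clause (~E).
That branch fails; take C = 0 instead.
Unit clause (~E) forces E = 0.
That conflicts with the unit clause (E).
Either choice for C ends in contradiction.
That branch fails; take F = 1 instead.
Unit clause (A) forces A = 1.
Unit clause (~B) forces B = 0.
Unit clause (~C) forces C = 0.
Unit clause (G) forces G = 1.
Unit clause (E) forces E = 1.
That conflicts with the unit clause (~E).
Either choice for F ends in contradiction.
So every satisfying assignment has D = False.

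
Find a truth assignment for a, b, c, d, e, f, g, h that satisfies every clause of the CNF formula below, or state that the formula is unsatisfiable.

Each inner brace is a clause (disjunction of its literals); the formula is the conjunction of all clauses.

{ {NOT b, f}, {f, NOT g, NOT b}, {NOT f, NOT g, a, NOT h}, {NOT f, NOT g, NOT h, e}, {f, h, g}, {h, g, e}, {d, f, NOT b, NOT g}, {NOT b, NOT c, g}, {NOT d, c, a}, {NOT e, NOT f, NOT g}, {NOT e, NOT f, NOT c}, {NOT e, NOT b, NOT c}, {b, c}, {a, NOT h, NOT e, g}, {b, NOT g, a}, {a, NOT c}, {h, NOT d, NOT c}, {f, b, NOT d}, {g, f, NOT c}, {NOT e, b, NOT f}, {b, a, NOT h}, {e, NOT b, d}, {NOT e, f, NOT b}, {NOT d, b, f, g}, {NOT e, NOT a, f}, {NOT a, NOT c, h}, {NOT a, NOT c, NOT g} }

a=true,  b=false,  c=true,  d=true,  e=false,  f=true,  g=false,  h=true

Branch on b: set b = false.
(c) alone gives c = true.
(a) alone gives a = true.
(h) alone gives h = true.
(NOT g) alone gives g = false.
(f) alone gives f = true.
(NOT e) alone gives e = false.
No clause remains; d is free.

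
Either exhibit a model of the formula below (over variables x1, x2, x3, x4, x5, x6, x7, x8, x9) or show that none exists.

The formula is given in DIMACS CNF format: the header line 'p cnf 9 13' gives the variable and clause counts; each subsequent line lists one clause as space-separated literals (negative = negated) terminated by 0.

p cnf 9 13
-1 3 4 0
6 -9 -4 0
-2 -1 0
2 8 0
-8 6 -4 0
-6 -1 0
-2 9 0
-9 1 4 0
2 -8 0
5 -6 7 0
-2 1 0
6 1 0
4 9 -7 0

UNSATISFIABLE

Try x2 = False.
(x8) alone gives x8 = True.
But (¬x8) is also a unit clause — contradiction.
Undo x2 and try x2 = True.
(¬x1) alone gives x1 = False.
But (x1) is also a unit clause — contradiction.
Neither x2 = True nor x2 = False works.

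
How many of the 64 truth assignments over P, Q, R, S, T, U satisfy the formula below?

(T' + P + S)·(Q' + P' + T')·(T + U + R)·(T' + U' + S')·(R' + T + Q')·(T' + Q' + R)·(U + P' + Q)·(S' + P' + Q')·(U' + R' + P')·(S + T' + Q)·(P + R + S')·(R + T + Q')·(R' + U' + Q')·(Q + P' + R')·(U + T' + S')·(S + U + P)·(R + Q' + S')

6

There are 2^6 = 64 truth assignments over (P, Q, R, S, T, U).
Split on P. With P = 1, the clauses containing P are satisfied and P' drops from the rest; 2 of the 2^5 = 32 assignments to the other variables satisfy what remains.
With P = 0, by the same count on the reduced clause set, 4 assignments work.
(One model: P=F, Q=F, R=F, S=F, T=F, U=T.)
Total: 2 + 4 = 6.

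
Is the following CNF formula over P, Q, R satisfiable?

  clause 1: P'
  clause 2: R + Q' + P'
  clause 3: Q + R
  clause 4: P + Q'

From the singleton clause (P'), P = 0.
From the singleton clause (Q'), Q = 0.
From the singleton clause (R), R = 1.
Every clause now holds.
A satisfying assignment: P ↦ 0, Q ↦ 0, R ↦ 1.

Satisfiable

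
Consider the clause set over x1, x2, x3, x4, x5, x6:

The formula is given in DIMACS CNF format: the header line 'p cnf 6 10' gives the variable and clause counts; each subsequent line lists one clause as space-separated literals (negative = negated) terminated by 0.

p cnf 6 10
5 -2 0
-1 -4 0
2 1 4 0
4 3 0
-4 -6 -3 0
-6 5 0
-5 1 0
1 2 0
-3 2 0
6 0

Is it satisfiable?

The clause (x6) is unit, so x6 = True.
The clause (x5) is unit, so x5 = True.
The clause (x1) is unit, so x1 = True.
The clause (¬x4) is unit, so x4 = False.
The clause (x3) is unit, so x3 = True.
The clause (x2) is unit, so x2 = True.
Every clause now holds.
A satisfying assignment: x1 ↦ True; x2 ↦ True; x3 ↦ True; x4 ↦ False; x5 ↦ True; x6 ↦ True.

Satisfiable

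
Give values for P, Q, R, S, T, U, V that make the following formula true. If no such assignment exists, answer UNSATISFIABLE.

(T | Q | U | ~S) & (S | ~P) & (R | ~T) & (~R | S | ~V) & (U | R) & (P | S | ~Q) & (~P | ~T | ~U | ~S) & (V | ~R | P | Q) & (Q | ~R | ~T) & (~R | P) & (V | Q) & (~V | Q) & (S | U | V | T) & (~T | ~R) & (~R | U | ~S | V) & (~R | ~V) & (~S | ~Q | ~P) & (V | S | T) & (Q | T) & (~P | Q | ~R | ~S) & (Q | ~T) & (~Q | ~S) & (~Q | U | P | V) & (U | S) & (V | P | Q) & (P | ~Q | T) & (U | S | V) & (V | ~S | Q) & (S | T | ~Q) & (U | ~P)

UNSATISFIABLE

Suppose S = 1.
(~Q) alone gives Q = 0.
(V) alone gives V = 1.
That conflicts with the unit clause (~V).
So S must be the other value — set S = 0.
(~P) alone gives P = 0.
(~Q) alone gives Q = 0.
(~R) alone gives R = 0.
(~T) alone gives T = 0.
That conflicts with the unit clause (T).
Neither S = 1 nor S = 0 works.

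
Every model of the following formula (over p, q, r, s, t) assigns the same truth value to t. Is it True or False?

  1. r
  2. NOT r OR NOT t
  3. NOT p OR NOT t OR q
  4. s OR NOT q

Suppose t = true.
The clause (r) is unit, so r = true.
Now (NOT r) is unsatisfied and unit — conflict.
So every satisfying assignment has t = False.

False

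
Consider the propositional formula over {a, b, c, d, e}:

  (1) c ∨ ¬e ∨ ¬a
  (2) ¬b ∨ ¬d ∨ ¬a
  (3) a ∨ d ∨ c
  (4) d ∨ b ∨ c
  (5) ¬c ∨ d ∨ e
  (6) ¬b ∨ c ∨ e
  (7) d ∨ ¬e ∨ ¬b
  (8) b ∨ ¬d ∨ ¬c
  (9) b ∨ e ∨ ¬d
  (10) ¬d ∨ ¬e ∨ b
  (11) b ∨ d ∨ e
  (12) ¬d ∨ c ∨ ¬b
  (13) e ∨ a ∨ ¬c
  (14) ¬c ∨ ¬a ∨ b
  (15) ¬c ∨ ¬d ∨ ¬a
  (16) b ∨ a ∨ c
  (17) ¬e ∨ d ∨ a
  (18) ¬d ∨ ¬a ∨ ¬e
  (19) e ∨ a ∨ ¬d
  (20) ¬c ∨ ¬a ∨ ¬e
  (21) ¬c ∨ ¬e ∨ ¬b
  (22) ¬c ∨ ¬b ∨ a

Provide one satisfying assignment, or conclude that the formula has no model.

UNSATISFIABLE

Try c = True.
Try d = True.
Unit clause (b) forces b = True.
Unit clause (¬a) forces a = False.
Now (a) is unsatisfied and unit — conflict.
Backtrack on d: now try d = False.
Unit clause (e) forces e = True.
Unit clause (¬b) forces b = False.
Unit clause (¬a) forces a = False.
Now (a) is unsatisfied and unit — conflict.
Neither d = True nor d = False works.
Backtrack on c: now try c = False.
Try e = False.
Unit clause (¬b) forces b = False.
Unit clause (d) forces d = True.
Now (¬d) is unsatisfied and unit — conflict.
Backtrack on e: now try e = True.
Unit clause (¬a) forces a = False.
Unit clause (d) forces d = True.
Unit clause (b) forces b = True.
Now (¬b) is unsatisfied and unit — conflict.
Neither e = True nor e = False works.
Neither c = True nor c = False works.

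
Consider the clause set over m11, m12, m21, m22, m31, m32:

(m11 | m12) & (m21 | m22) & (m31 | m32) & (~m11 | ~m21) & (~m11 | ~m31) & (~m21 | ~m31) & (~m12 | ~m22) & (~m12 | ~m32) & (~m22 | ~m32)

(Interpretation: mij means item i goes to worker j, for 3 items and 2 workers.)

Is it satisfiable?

Branch on m11: set m11 = 1.
From the singleton clause (~m21), m21 = 0.
From the singleton clause (m22), m22 = 1.
From the singleton clause (~m31), m31 = 0.
From the singleton clause (m32), m32 = 1.
Now (~m32) is unsatisfied and unit — conflict.
So m11 must be the other value — set m11 = 0.
From the singleton clause (m12), m12 = 1.
From the singleton clause (~m22), m22 = 0.
From the singleton clause (m21), m21 = 1.
From the singleton clause (~m31), m31 = 0.
From the singleton clause (m32), m32 = 1.
Now (~m32) is unsatisfied and unit — conflict.
Neither m11 = 1 nor m11 = 0 works.
No assignment satisfies every clause.

No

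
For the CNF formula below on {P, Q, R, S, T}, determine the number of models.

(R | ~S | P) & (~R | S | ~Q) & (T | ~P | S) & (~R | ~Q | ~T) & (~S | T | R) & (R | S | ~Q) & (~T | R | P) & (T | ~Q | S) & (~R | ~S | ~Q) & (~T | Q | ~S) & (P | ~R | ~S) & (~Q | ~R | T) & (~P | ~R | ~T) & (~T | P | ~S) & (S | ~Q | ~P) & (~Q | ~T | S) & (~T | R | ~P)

There are 2^5 = 32 truth assignments over (P, Q, R, S, T).
Split on T. With T = 1, the clauses containing T are satisfied and ~T drops from the rest; 1 of the 2^4 = 16 assignments to the other variables satisfy what remains.
With T = 0, by the same count on the reduced clause set, 3 assignments work.
(One model: P=F, Q=F, R=F, S=F, T=F.)
Total: 1 + 3 = 4.

4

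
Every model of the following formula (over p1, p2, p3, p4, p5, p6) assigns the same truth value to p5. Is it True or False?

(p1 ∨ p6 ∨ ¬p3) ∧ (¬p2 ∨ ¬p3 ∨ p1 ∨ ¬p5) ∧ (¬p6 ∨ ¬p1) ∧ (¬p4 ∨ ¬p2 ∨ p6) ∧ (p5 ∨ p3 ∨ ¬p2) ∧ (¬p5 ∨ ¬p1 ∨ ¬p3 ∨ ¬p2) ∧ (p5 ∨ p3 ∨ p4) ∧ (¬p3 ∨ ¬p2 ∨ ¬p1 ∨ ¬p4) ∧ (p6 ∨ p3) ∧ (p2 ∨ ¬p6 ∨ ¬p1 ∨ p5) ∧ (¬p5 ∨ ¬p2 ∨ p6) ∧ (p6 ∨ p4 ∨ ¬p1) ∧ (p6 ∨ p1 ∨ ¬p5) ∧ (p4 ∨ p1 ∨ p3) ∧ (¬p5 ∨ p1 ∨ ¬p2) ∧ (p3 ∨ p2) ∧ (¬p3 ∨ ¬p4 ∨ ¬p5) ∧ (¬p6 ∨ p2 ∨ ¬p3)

Suppose p5 = True.
Suppose p6 = False.
From the singleton clause (p3), p3 = True.
From the singleton clause (p1), p1 = True.
From the singleton clause (¬p2), p2 = False.
From the singleton clause (p4), p4 = True.
Now (¬p4) is unsatisfied and unit — conflict.
Backtrack on p6: now try p6 = True.
From the singleton clause (¬p1), p1 = False.
From the singleton clause (¬p2), p2 = False.
From the singleton clause (p3), p3 = True.
Now (¬p3) is unsatisfied and unit — conflict.
Neither p6 = True nor p6 = False works.
So every satisfying assignment has p5 = False.

False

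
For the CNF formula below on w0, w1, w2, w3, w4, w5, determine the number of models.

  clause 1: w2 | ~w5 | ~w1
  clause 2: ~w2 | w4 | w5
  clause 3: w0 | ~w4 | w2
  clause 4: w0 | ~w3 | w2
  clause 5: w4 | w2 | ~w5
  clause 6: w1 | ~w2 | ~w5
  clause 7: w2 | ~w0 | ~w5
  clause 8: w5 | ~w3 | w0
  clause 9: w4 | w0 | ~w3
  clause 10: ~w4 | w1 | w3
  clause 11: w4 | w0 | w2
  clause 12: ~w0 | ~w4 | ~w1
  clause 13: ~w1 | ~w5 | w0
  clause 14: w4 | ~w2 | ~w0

7

There are 2^6 = 64 truth assignments over (w0, w1, w2, w3, w4, w5).
Split on w4. With w4 = 1, the clauses containing w4 are satisfied and ~w4 drops from the rest; 3 of the 2^5 = 32 assignments to the other variables satisfy what remains.
With w4 = 0, by the same count on the reduced clause set, 4 assignments work.
Total: 3 + 4 = 7.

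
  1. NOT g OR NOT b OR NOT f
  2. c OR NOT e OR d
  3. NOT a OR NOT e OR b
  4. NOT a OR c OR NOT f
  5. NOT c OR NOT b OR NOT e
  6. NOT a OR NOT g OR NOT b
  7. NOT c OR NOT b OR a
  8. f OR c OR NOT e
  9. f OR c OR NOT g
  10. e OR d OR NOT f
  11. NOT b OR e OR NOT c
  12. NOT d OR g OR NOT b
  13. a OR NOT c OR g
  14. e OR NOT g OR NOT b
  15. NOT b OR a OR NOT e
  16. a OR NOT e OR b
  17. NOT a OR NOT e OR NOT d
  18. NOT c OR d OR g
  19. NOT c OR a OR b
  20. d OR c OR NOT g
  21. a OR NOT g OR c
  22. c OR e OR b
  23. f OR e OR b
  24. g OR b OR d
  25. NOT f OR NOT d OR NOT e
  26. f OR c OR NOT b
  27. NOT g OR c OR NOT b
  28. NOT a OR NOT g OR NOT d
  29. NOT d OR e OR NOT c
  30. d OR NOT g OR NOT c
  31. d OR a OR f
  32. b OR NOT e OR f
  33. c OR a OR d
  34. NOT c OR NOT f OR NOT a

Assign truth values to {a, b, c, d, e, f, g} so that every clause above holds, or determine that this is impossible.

Case g = false:
Case d = false:
The clause (NOT c) is unit, so c = false.
The clause (NOT e) is unit, so e = false.
The clause (NOT f) is unit, so f = false.
The clause (b) is unit, so b = true.
But (NOT b) is also a unit clause — contradiction.
Backtrack on d: now try d = true.
The clause (NOT b) is unit, so b = false.
Case a = false:
The clause (NOT c) is unit, so c = false.
The clause (NOT e) is unit, so e = false.
But (e) is also a unit clause — contradiction.
Backtrack on a: now try a = true.
The clause (NOT e) is unit, so e = false.
The clause (c) is unit, so c = true.
But (NOT c) is also a unit clause — contradiction.
Either choice for a ends in contradiction.
Either choice for d ends in contradiction.
Backtrack on g: now try g = true.
Case b = false:
Case a = false:
The clause (NOT e) is unit, so e = false.
The clause (NOT c) is unit, so c = false.
But (c) is also a unit clause — contradiction.
Backtrack on a: now try a = true.
The clause (NOT e) is unit, so e = false.
The clause (c) is unit, so c = true.
The clause (f) is unit, so f = true.
But (NOT f) is also a unit clause — contradiction.
Either choice for a ends in contradiction.
Backtrack on b: now try b = true.
The clause (NOT f) is unit, so f = false.
The clause (NOT a) is unit, so a = false.
The clause (NOT c) is unit, so c = false.
But (c) is also a unit clause — contradiction.
Either choice for b ends in contradiction.
Either choice for g ends in contradiction.

UNSATISFIABLE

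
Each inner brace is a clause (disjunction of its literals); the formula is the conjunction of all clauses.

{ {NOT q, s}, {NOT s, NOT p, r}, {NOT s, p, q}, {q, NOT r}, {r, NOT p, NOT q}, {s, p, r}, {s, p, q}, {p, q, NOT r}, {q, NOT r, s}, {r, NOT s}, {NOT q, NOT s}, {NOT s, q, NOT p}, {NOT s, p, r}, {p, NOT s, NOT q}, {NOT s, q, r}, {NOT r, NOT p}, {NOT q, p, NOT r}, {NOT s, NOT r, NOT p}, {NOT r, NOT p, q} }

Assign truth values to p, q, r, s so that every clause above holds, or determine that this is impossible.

Branch on q: set q = false.
The clause (NOT r) is unit, so r = false.
The clause (NOT s) is unit, so s = false.
The clause (p) is unit, so p = true.
This assignment satisfies each clause.

p: true, q: false, r: false, s: false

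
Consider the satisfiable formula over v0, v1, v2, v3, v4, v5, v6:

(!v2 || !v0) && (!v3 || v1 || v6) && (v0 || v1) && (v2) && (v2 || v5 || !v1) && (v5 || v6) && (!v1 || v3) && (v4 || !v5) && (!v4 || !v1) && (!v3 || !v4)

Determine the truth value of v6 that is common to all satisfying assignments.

True

Suppose v6 = false.
(v2) alone gives v2 = true.
(!v0) alone gives v0 = false.
(v1) alone gives v1 = true.
(v5) alone gives v5 = true.
(v3) alone gives v3 = true.
(v4) alone gives v4 = true.
But (!v4) is also a unit clause — contradiction.
So every satisfying assignment has v6 = True.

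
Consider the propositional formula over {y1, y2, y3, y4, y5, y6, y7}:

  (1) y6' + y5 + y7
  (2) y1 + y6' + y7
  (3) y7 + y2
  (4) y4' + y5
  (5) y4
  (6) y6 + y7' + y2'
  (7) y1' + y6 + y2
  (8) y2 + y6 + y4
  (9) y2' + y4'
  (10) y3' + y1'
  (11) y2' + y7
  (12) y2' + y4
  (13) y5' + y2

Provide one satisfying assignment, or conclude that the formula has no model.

UNSATISFIABLE

The clause (y4) is unit, so y4 = 1.
The clause (y5) is unit, so y5 = 1.
The clause (y2') is unit, so y2 = 0.
That conflicts with the unit clause (y2).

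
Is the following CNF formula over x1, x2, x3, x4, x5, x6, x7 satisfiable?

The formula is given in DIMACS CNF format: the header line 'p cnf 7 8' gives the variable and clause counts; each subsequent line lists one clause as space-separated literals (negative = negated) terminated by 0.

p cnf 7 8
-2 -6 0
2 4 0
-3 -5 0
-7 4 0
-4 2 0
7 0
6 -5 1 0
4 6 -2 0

Satisfiable

From the singleton clause (x7), x7 = True.
From the singleton clause (x4), x4 = True.
From the singleton clause (x2), x2 = True.
From the singleton clause (¬x6), x6 = False.
Case x3 = True:
From the singleton clause (¬x5), x5 = False.
Every clause is now satisfied; x1 is unconstrained.
A satisfying assignment: x1=True, x2=True, x3=True, x4=True, x5=False, x6=False, x7=True.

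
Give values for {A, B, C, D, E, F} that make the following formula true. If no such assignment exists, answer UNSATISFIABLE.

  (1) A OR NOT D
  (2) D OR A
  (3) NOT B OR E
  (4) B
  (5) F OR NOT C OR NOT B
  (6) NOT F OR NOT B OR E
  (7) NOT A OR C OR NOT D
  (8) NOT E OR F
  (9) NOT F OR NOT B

The clause (B) is unit, so B = true.
The clause (E) is unit, so E = true.
The clause (F) is unit, so F = true.
That conflicts with the unit clause (NOT F).

UNSATISFIABLE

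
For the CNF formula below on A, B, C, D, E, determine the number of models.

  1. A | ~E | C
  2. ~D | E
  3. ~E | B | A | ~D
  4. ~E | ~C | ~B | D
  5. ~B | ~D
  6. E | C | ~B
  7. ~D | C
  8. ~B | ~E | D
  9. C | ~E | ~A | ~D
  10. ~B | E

There are 2^5 = 32 truth assignments over (A, B, C, D, E).
Split on A. With A = 1, the clauses containing A are satisfied and ~A drops from the rest; 5 of the 2^4 = 16 assignments to the other variables satisfy what remains.
With A = 0, by the same count on the reduced clause set, 3 assignments work.
(One model: A=F, B=F, C=F, D=F, E=F.)
Total: 5 + 3 = 8.

8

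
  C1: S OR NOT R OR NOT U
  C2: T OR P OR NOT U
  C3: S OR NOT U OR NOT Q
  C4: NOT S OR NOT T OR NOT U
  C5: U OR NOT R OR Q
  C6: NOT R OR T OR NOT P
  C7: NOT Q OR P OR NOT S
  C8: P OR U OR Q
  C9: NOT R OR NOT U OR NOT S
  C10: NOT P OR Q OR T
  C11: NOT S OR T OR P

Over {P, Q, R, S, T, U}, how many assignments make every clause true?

There are 2^6 = 64 truth assignments over (P, Q, R, S, T, U).
Split on R. With R = true, the clauses containing R are satisfied and NOT R drops from the rest; 4 of the 2^5 = 32 assignments to the other variables satisfy what remains.
With R = false, by the same count on the reduced clause set, 11 assignments work.
(One model: P=F, Q=F, R=F, S=F, T=T, U=T.)
Total: 4 + 11 = 15.

15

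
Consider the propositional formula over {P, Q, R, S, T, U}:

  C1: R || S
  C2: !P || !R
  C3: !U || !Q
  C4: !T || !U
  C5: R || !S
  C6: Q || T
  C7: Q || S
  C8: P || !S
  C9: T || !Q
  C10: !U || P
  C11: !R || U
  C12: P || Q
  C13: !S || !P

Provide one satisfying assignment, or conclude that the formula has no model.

UNSATISFIABLE

Suppose R = true.
(!P) alone gives P = false.
(!S) alone gives S = false.
(Q) alone gives Q = true.
(!U) alone gives U = false.
That conflicts with the unit clause (U).
Backtrack on R: now try R = false.
(S) alone gives S = true.
That conflicts with the unit clause (!S).
Both values of R lead to a conflict.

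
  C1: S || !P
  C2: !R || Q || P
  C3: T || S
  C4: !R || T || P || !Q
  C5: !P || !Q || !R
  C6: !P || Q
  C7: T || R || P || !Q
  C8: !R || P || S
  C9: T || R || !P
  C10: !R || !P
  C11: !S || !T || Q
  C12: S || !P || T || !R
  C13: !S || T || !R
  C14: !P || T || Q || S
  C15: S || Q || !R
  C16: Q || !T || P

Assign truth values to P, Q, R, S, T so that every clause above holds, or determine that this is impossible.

P=false; Q=false; R=false; S=true; T=false

Branch on S: set S = true.
Branch on P: set P = false.
Branch on R: set R = false.
Branch on T: set T = false.
The clause (!Q) is unit, so Q = false.
This assignment satisfies each clause.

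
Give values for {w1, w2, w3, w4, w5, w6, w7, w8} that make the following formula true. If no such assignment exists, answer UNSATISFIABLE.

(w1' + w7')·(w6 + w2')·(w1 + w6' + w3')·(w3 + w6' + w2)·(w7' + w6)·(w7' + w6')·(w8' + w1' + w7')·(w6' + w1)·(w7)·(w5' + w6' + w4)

From the singleton clause (w7), w7 = 1.
From the singleton clause (w1'), w1 = 0.
From the singleton clause (w6), w6 = 1.
That conflicts with the unit clause (w6').

UNSATISFIABLE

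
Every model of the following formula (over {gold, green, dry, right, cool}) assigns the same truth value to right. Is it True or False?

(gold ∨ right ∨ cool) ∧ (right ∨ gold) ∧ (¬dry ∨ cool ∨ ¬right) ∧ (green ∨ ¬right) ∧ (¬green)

Suppose right = True.
Unit clause (green) forces green = True.
Now (¬green) is unsatisfied and unit — conflict.
So every satisfying assignment has right = False.

False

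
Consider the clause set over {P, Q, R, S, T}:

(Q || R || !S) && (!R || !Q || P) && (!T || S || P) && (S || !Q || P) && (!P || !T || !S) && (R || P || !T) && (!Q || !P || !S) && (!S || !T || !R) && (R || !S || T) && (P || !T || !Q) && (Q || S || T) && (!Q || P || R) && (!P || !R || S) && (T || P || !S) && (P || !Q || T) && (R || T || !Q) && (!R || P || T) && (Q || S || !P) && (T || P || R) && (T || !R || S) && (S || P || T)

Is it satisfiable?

Yes

Try Q = true.
Try R = false.
Unit clause (P) forces P = true.
Unit clause (!S) forces S = false.
Unit clause (T) forces T = true.
This assignment satisfies each clause.
A satisfying assignment: P=true, Q=true, R=false, S=false, T=true.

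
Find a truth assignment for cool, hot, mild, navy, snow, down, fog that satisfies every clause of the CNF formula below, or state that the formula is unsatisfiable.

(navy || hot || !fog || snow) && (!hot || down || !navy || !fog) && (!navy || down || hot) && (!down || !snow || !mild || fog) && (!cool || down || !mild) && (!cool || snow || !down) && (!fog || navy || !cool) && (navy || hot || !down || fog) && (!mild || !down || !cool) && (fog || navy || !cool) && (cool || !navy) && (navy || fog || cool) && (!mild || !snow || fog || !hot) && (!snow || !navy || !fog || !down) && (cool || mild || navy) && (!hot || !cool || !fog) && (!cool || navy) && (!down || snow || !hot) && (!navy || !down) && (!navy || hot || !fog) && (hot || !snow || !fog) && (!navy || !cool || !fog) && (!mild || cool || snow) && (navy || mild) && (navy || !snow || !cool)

Branch on cool: set cool = true.
(navy) alone gives navy = true.
(!down) alone gives down = false.
(hot) alone gives hot = true.
(!fog) alone gives fog = false.
(!mild) alone gives mild = false.
All clauses hold; snow can take either value.

cool ↦ true; hot ↦ true; mild ↦ false; navy ↦ true; snow ↦ false; down ↦ false; fog ↦ false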